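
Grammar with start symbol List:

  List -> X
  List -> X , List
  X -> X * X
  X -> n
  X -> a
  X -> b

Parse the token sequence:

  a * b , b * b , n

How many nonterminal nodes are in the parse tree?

[List [X [X a] * [X b]] , [List [X [X b] * [X b]] , [List [X n]]]]

10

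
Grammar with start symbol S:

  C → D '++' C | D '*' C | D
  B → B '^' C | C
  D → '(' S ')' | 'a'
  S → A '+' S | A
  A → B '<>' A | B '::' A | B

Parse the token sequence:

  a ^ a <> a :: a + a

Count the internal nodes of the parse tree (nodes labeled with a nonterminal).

21

[S [A [B [B [C [D a]]] ^ [C [D a]]] <> [A [B [C [D a]]] :: [A [B [C [D a]]]]]] + [S [A [B [C [D a]]]]]]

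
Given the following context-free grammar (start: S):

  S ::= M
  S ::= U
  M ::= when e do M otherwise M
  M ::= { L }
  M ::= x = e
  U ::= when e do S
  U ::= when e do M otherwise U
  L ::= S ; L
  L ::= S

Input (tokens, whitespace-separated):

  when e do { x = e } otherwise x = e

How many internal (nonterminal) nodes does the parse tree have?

7

[S [M when e do [M { [L [S [M x = e]]] }] otherwise [M x = e]]]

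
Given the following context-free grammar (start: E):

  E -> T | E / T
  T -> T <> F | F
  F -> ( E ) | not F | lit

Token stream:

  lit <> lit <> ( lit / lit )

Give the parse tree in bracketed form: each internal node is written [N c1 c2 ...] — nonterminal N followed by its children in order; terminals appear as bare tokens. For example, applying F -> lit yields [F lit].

[E [T [T [T [F lit]] <> [F lit]] <> [F ( [E [E [T [F lit]]] / [T [F lit]]] )]]]

E
T
T <> F
T <> F <> F
F <> F <> F
lit <> F <> F
lit <> lit <> F
lit <> lit <> ( E )
lit <> lit <> ( E / T )
lit <> lit <> ( T / T )
lit <> lit <> ( F / T )
lit <> lit <> ( lit / T )
lit <> lit <> ( lit / F )
lit <> lit <> ( lit / lit )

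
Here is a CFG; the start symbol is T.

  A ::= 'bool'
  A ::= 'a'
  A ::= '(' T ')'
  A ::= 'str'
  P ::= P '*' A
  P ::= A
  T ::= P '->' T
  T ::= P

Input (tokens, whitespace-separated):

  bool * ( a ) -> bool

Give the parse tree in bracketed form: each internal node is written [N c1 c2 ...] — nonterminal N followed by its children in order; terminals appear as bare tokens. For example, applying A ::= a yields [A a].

T
P -> T
P * A -> T
A * A -> T
bool * A -> T
bool * ( T ) -> T
bool * ( P ) -> T
bool * ( A ) -> T
bool * ( a ) -> T
bool * ( a ) -> P
bool * ( a ) -> A
bool * ( a ) -> bool

[T [P [P [A bool]] * [A ( [T [P [A a]]] )]] -> [T [P [A bool]]]]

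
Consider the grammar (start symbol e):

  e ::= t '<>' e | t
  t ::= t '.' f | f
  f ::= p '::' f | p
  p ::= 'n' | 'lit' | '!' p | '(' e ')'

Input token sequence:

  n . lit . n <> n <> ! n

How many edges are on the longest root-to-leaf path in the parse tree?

7

[e [t [t [t [f [p n]]] . [f [p lit]]] . [f [p n]]] <> [e [t [f [p n]]] <> [e [t [f [p ! [p n]]]]]]]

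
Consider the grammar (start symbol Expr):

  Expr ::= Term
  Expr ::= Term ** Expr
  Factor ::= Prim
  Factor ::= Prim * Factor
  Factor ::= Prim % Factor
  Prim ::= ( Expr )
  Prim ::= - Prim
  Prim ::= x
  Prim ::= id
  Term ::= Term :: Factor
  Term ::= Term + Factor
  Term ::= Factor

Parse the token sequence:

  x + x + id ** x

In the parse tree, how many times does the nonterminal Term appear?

[Expr [Term [Term [Term [Factor [Prim x]]] + [Factor [Prim x]]] + [Factor [Prim id]]] ** [Expr [Term [Factor [Prim x]]]]]

4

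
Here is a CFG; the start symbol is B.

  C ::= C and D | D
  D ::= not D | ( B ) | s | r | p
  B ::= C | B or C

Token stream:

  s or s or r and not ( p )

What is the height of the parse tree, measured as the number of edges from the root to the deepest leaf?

[B [B [B [C [D s]]] or [C [D s]]] or [C [C [D r]] and [D not [D ( [B [C [D p]]] )]]]]

7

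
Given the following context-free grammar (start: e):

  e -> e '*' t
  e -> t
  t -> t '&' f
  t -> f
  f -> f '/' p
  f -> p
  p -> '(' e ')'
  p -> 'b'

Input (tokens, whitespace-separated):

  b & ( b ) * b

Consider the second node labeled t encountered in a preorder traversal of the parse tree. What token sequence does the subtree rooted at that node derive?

[e [e [t [t [f [p b]]] & [f [p ( [e [t [f [p b]]]] )]]]] * [t [f [p b]]]]

b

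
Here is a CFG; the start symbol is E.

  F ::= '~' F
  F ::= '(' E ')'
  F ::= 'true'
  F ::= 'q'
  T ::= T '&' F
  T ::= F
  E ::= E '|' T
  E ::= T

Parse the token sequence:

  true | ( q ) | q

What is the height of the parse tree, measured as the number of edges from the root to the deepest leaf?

7

[E [E [E [T [F true]]] | [T [F ( [E [T [F q]]] )]]] | [T [F q]]]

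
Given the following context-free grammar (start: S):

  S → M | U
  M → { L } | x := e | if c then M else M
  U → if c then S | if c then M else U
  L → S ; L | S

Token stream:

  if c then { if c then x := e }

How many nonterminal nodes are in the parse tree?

9

[S [U if c then [S [M { [L [S [U if c then [S [M x := e]]]]] }]]]]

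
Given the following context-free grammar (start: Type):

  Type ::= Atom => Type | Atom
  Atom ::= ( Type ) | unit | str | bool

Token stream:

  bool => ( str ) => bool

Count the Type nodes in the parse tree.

[Type [Atom bool] => [Type [Atom ( [Type [Atom str]] )] => [Type [Atom bool]]]]

4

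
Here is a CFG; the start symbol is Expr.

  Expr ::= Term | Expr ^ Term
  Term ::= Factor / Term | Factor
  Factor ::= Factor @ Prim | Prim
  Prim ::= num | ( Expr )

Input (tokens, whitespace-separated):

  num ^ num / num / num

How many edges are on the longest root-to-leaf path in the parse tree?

[Expr [Expr [Term [Factor [Prim num]]]] ^ [Term [Factor [Prim num]] / [Term [Factor [Prim num]] / [Term [Factor [Prim num]]]]]]

6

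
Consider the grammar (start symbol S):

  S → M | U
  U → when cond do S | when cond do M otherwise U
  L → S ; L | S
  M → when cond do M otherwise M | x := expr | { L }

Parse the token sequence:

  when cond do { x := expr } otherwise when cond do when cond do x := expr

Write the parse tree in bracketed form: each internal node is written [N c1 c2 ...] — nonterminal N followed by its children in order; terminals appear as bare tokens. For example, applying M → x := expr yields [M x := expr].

[S [U when cond do [M { [L [S [M x := expr]]] }] otherwise [U when cond do [S [U when cond do [S [M x := expr]]]]]]]

S
U
when cond do M otherwise U
when cond do { L } otherwise U
when cond do { S } otherwise U
when cond do { M } otherwise U
when cond do { x := expr } otherwise U
when cond do { x := expr } otherwise when cond do S
when cond do { x := expr } otherwise when cond do U
when cond do { x := expr } otherwise when cond do when cond do S
when cond do { x := expr } otherwise when cond do when cond do M
when cond do { x := expr } otherwise when cond do when cond do x := expr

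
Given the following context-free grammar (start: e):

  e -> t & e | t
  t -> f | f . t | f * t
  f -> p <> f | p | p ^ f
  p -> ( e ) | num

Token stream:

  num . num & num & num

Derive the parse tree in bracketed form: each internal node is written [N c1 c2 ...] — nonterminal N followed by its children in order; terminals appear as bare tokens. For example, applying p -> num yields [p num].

[e [t [f [p num]] . [t [f [p num]]]] & [e [t [f [p num]]] & [e [t [f [p num]]]]]]

e
t & e
f . t & e
p . t & e
num . t & e
num . f & e
num . p & e
num . num & e
num . num & t & e
num . num & f & e
num . num & p & e
num . num & num & e
num . num & num & t
num . num & num & f
num . num & num & p
num . num & num & num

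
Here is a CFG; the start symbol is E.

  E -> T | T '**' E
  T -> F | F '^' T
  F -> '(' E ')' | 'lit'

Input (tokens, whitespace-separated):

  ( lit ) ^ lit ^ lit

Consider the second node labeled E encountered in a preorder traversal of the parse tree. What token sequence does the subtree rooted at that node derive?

lit

[E [T [F ( [E [T [F lit]]] )] ^ [T [F lit] ^ [T [F lit]]]]]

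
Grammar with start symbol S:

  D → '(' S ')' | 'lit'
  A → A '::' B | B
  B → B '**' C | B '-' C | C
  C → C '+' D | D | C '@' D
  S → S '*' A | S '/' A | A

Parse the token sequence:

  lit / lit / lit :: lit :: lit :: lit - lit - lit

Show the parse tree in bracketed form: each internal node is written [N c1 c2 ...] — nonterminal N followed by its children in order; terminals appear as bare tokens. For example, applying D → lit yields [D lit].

[S [S [S [A [B [C [D lit]]]]] / [A [B [C [D lit]]]]] / [A [A [A [A [B [C [D lit]]]] :: [B [C [D lit]]]] :: [B [C [D lit]]]] :: [B [B [B [C [D lit]]] - [C [D lit]]] - [C [D lit]]]]]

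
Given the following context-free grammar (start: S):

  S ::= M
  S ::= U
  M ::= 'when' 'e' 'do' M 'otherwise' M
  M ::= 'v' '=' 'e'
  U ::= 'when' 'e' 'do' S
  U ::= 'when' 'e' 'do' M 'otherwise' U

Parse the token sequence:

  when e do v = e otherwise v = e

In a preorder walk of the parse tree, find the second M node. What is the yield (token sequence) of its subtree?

[S [M when e do [M v = e] otherwise [M v = e]]]

v = e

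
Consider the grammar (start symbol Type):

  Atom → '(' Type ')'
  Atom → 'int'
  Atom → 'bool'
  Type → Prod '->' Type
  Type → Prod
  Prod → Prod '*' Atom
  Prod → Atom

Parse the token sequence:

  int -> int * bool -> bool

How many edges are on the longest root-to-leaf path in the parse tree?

[Type [Prod [Atom int]] -> [Type [Prod [Prod [Atom int]] * [Atom bool]] -> [Type [Prod [Atom bool]]]]]

5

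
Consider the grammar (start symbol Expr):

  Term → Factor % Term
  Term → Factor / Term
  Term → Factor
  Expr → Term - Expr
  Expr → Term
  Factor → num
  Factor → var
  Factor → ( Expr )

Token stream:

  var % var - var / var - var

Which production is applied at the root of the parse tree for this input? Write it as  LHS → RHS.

[Expr [Term [Factor var] % [Term [Factor var]]] - [Expr [Term [Factor var] / [Term [Factor var]]] - [Expr [Term [Factor var]]]]]

Expr → Term - Expr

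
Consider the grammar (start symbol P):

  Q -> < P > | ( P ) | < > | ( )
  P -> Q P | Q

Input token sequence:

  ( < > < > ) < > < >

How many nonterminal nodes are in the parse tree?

[P [Q ( [P [Q < >] [P [Q < >]]] )] [P [Q < >] [P [Q < >]]]]

10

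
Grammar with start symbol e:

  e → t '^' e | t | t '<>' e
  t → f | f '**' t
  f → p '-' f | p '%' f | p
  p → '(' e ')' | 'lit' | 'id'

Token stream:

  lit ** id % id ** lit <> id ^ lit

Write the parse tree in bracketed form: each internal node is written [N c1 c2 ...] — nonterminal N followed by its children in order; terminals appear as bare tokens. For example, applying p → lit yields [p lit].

[e [t [f [p lit]] ** [t [f [p id] % [f [p id]]] ** [t [f [p lit]]]]] <> [e [t [f [p id]]] ^ [e [t [f [p lit]]]]]]

e
t <> e
f ** t <> e
p ** t <> e
lit ** t <> e
lit ** f ** t <> e
lit ** p % f ** t <> e
lit ** id % f ** t <> e
lit ** id % p ** t <> e
lit ** id % id ** t <> e
lit ** id % id ** f <> e
lit ** id % id ** p <> e
lit ** id % id ** lit <> e
lit ** id % id ** lit <> t ^ e
lit ** id % id ** lit <> f ^ e
lit ** id % id ** lit <> p ^ e
lit ** id % id ** lit <> id ^ e
lit ** id % id ** lit <> id ^ t
lit ** id % id ** lit <> id ^ f
lit ** id % id ** lit <> id ^ p
lit ** id % id ** lit <> id ^ lit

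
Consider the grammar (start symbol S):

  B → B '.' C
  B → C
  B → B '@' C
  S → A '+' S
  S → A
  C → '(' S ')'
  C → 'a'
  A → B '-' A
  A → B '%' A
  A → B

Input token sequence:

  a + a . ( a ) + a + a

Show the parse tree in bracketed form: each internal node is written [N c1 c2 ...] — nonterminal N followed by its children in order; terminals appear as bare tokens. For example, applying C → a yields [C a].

[S [A [B [C a]]] + [S [A [B [B [C a]] . [C ( [S [A [B [C a]]]] )]]] + [S [A [B [C a]]] + [S [A [B [C a]]]]]]]

S
A + S
B + S
C + S
a + S
a + A + S
a + B + S
a + B . C + S
a + C . C + S
a + a . C + S
a + a . ( S ) + S
a + a . ( A ) + S
a + a . ( B ) + S
a + a . ( C ) + S
a + a . ( a ) + S
a + a . ( a ) + A + S
a + a . ( a ) + B + S
a + a . ( a ) + C + S
a + a . ( a ) + a + S
a + a . ( a ) + a + A
a + a . ( a ) + a + B
a + a . ( a ) + a + C
a + a . ( a ) + a + a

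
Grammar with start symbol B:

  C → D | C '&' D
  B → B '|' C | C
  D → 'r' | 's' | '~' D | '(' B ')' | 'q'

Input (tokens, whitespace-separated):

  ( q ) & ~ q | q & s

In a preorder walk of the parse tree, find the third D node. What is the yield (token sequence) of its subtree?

[B [B [C [C [D ( [B [C [D q]]] )]] & [D ~ [D q]]]] | [C [C [D q]] & [D s]]]

~ q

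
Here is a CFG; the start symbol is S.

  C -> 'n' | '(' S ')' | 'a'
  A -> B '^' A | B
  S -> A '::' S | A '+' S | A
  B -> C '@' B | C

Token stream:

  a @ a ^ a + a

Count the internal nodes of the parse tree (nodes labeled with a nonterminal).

13

[S [A [B [C a] @ [B [C a]]] ^ [A [B [C a]]]] + [S [A [B [C a]]]]]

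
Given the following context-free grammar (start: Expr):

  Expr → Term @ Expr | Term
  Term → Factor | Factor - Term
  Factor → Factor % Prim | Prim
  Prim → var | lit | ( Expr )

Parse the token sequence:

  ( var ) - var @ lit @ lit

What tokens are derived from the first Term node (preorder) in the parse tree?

[Expr [Term [Factor [Prim ( [Expr [Term [Factor [Prim var]]]] )]] - [Term [Factor [Prim var]]]] @ [Expr [Term [Factor [Prim lit]]] @ [Expr [Term [Factor [Prim lit]]]]]]

( var ) - var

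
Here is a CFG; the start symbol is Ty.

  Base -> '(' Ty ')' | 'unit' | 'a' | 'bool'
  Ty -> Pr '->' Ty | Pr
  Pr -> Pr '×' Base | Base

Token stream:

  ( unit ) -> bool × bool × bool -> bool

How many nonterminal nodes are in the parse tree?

[Ty [Pr [Base ( [Ty [Pr [Base unit]]] )]] -> [Ty [Pr [Pr [Pr [Base bool]] × [Base bool]] × [Base bool]] -> [Ty [Pr [Base bool]]]]]

16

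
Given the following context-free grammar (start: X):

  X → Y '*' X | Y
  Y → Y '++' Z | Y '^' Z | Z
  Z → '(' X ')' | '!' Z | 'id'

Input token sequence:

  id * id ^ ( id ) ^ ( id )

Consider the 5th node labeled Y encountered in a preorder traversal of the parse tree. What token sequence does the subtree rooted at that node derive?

[X [Y [Z id]] * [X [Y [Y [Y [Z id]] ^ [Z ( [X [Y [Z id]]] )]] ^ [Z ( [X [Y [Z id]]] )]]]]

id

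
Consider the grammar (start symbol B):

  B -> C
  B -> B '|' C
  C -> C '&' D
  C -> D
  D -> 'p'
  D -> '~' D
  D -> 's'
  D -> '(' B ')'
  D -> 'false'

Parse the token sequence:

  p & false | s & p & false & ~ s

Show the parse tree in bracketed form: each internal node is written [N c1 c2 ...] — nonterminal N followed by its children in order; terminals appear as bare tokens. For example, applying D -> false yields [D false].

B
B | C
C | C
C & D | C
D & D | C
p & D | C
p & false | C
p & false | C & D
p & false | C & D & D
p & false | C & D & D & D
p & false | D & D & D & D
p & false | s & D & D & D
p & false | s & p & D & D
p & false | s & p & false & D
p & false | s & p & false & ~ D
p & false | s & p & false & ~ s

[B [B [C [C [D p]] & [D false]]] | [C [C [C [C [D s]] & [D p]] & [D false]] & [D ~ [D s]]]]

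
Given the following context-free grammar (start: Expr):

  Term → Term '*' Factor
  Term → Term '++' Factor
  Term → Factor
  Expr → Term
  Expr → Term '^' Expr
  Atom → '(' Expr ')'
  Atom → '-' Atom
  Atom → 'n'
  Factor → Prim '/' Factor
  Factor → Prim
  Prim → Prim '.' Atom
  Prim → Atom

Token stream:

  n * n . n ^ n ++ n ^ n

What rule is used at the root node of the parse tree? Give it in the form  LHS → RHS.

[Expr [Term [Term [Factor [Prim [Atom n]]]] * [Factor [Prim [Prim [Atom n]] . [Atom n]]]] ^ [Expr [Term [Term [Factor [Prim [Atom n]]]] ++ [Factor [Prim [Atom n]]]] ^ [Expr [Term [Factor [Prim [Atom n]]]]]]]

Expr → Term '^' Expr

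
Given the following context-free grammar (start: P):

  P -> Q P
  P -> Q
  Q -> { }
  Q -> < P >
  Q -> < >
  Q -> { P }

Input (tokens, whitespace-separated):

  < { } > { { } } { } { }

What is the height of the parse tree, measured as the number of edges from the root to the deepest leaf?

[P [Q < [P [Q { }]] >] [P [Q { [P [Q { }]] }] [P [Q { }] [P [Q { }]]]]]

5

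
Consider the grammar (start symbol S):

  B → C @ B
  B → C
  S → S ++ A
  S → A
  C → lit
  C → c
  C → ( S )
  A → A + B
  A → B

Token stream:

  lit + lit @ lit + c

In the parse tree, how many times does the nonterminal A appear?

[S [A [A [A [B [C lit]]] + [B [C lit] @ [B [C lit]]]] + [B [C c]]]]

3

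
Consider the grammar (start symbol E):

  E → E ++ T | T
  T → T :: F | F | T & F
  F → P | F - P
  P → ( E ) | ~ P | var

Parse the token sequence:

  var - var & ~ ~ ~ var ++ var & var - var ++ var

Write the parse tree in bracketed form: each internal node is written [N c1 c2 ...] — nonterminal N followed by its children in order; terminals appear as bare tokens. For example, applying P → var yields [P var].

[E [E [E [T [T [F [F [P var]] - [P var]]] & [F [P ~ [P ~ [P ~ [P var]]]]]]] ++ [T [T [F [P var]]] & [F [F [P var]] - [P var]]]] ++ [T [F [P var]]]]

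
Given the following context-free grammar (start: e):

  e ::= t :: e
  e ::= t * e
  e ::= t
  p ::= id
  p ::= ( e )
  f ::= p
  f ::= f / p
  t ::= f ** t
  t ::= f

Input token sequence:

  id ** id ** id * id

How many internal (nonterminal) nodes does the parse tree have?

[e [t [f [p id]] ** [t [f [p id]] ** [t [f [p id]]]]] * [e [t [f [p id]]]]]

14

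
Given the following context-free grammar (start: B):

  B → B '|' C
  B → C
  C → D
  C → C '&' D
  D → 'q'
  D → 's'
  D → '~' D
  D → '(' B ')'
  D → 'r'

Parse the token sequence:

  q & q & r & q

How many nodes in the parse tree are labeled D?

4

[B [C [C [C [C [D q]] & [D q]] & [D r]] & [D q]]]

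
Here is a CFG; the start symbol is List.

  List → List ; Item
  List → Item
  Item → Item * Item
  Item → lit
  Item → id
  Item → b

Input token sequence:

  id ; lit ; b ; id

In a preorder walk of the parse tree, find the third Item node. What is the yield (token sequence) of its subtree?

[List [List [List [List [Item id]] ; [Item lit]] ; [Item b]] ; [Item id]]

b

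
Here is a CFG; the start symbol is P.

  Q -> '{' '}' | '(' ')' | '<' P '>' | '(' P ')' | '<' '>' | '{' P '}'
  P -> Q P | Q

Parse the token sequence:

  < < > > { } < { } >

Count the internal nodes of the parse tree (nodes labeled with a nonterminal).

10

[P [Q < [P [Q < >]] >] [P [Q { }] [P [Q < [P [Q { }]] >]]]]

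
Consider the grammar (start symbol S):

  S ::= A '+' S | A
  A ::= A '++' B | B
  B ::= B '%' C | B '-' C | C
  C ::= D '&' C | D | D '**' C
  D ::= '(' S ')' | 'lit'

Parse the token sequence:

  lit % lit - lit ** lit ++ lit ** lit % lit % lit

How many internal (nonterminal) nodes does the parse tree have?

[S [A [A [B [B [B [C [D lit]]] % [C [D lit]]] - [C [D lit] ** [C [D lit]]]]] ++ [B [B [B [C [D lit] ** [C [D lit]]]] % [C [D lit]]] % [C [D lit]]]]]

25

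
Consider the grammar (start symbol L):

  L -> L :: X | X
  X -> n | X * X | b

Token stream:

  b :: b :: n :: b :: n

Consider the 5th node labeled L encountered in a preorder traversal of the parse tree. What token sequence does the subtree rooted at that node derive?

b

[L [L [L [L [L [X b]] :: [X b]] :: [X n]] :: [X b]] :: [X n]]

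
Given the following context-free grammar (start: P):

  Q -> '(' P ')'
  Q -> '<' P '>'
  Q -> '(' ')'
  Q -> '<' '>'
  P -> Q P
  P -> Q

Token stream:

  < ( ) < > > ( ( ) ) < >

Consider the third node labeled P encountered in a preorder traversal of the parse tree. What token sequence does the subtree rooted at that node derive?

[P [Q < [P [Q ( )] [P [Q < >]]] >] [P [Q ( [P [Q ( )]] )] [P [Q < >]]]]

< >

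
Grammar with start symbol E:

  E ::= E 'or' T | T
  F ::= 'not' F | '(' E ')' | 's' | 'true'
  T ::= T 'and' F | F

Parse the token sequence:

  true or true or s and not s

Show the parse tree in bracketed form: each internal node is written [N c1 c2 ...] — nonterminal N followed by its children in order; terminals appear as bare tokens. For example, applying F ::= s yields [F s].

E
E or T
E or T or T
T or T or T
F or T or T
true or T or T
true or F or T
true or true or T
true or true or T and F
true or true or F and F
true or true or s and F
true or true or s and not F
true or true or s and not s

[E [E [E [T [F true]]] or [T [F true]]] or [T [T [F s]] and [F not [F s]]]]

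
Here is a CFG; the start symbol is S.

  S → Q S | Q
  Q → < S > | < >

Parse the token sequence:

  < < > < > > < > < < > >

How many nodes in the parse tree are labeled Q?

[S [Q < [S [Q < >] [S [Q < >]]] >] [S [Q < >] [S [Q < [S [Q < >]] >]]]]

6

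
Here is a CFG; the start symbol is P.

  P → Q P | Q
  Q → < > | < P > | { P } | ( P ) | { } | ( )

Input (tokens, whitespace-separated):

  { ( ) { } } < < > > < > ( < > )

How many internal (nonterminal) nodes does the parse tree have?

16

[P [Q { [P [Q ( )] [P [Q { }]]] }] [P [Q < [P [Q < >]] >] [P [Q < >] [P [Q ( [P [Q < >]] )]]]]]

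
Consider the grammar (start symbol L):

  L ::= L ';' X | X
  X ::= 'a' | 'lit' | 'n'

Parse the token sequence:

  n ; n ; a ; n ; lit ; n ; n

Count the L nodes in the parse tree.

7

[L [L [L [L [L [L [L [X n]] ; [X n]] ; [X a]] ; [X n]] ; [X lit]] ; [X n]] ; [X n]]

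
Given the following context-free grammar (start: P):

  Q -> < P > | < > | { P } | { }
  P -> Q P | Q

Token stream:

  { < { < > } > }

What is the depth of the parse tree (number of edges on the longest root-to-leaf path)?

8

[P [Q { [P [Q < [P [Q { [P [Q < >]] }]] >]] }]]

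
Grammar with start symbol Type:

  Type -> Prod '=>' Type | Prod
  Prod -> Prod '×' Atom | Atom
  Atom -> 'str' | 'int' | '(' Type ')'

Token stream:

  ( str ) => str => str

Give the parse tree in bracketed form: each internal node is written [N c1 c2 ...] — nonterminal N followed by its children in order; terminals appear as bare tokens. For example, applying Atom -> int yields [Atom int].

[Type [Prod [Atom ( [Type [Prod [Atom str]]] )]] => [Type [Prod [Atom str]] => [Type [Prod [Atom str]]]]]

Type
Prod => Type
Atom => Type
( Type ) => Type
( Prod ) => Type
( Atom ) => Type
( str ) => Type
( str ) => Prod => Type
( str ) => Atom => Type
( str ) => str => Type
( str ) => str => Prod
( str ) => str => Atom
( str ) => str => str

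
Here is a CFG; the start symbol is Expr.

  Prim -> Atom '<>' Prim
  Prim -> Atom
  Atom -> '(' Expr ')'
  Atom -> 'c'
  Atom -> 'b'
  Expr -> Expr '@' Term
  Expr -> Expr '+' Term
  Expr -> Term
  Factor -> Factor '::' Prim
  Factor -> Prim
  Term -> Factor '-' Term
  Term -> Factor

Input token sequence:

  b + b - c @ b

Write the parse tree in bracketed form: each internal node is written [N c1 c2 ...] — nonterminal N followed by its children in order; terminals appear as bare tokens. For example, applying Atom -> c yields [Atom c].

[Expr [Expr [Expr [Term [Factor [Prim [Atom b]]]]] + [Term [Factor [Prim [Atom b]]] - [Term [Factor [Prim [Atom c]]]]]] @ [Term [Factor [Prim [Atom b]]]]]

Expr
Expr @ Term
Expr + Term @ Term
Term + Term @ Term
Factor + Term @ Term
Prim + Term @ Term
Atom + Term @ Term
b + Term @ Term
b + Factor - Term @ Term
b + Prim - Term @ Term
b + Atom - Term @ Term
b + b - Term @ Term
b + b - Factor @ Term
b + b - Prim @ Term
b + b - Atom @ Term
b + b - c @ Term
b + b - c @ Factor
b + b - c @ Prim
b + b - c @ Atom
b + b - c @ b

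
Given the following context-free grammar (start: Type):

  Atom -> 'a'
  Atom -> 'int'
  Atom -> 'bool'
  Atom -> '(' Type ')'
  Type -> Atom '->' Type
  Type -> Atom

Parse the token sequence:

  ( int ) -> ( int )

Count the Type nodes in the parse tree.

[Type [Atom ( [Type [Atom int]] )] -> [Type [Atom ( [Type [Atom int]] )]]]

4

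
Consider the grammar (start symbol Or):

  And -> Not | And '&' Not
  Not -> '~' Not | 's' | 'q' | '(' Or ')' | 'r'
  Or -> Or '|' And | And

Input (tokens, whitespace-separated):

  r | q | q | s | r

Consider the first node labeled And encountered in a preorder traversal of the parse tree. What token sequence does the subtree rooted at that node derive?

[Or [Or [Or [Or [Or [And [Not r]]] | [And [Not q]]] | [And [Not q]]] | [And [Not s]]] | [And [Not r]]]

r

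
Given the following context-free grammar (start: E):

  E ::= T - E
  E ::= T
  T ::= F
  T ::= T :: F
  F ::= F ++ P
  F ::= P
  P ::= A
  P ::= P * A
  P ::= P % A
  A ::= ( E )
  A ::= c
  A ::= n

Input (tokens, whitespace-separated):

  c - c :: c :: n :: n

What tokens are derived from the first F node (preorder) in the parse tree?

[E [T [F [P [A c]]]] - [E [T [T [T [T [F [P [A c]]]] :: [F [P [A c]]]] :: [F [P [A n]]]] :: [F [P [A n]]]]]]

c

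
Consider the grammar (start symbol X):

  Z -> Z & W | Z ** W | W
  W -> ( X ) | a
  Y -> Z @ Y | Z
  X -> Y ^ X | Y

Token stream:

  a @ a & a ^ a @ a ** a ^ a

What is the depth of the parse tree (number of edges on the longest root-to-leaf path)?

[X [Y [Z [W a]] @ [Y [Z [Z [W a]] & [W a]]]] ^ [X [Y [Z [W a]] @ [Y [Z [Z [W a]] ** [W a]]]] ^ [X [Y [Z [W a]]]]]]

7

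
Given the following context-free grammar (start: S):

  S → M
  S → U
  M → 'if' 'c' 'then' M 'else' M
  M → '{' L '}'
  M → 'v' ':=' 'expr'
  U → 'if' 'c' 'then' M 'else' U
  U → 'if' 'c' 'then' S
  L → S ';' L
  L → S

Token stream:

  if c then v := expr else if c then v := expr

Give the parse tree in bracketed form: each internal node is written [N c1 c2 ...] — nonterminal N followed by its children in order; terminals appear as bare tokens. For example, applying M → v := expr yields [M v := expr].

[S [U if c then [M v := expr] else [U if c then [S [M v := expr]]]]]

S
U
if c then M else U
if c then v := expr else U
if c then v := expr else if c then S
if c then v := expr else if c then M
if c then v := expr else if c then v := expr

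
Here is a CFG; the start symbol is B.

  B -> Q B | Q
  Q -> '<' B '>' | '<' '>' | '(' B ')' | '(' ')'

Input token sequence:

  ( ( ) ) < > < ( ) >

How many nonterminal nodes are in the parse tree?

10

[B [Q ( [B [Q ( )]] )] [B [Q < >] [B [Q < [B [Q ( )]] >]]]]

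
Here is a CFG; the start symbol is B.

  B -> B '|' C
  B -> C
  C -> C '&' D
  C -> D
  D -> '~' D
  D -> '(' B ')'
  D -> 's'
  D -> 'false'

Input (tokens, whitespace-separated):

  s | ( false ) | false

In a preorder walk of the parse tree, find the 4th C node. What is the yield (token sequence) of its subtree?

[B [B [B [C [D s]]] | [C [D ( [B [C [D false]]] )]]] | [C [D false]]]

false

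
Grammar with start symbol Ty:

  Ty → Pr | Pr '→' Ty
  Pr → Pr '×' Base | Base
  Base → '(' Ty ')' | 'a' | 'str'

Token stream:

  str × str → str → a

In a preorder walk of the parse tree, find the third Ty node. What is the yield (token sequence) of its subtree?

[Ty [Pr [Pr [Base str]] × [Base str]] → [Ty [Pr [Base str]] → [Ty [Pr [Base a]]]]]

a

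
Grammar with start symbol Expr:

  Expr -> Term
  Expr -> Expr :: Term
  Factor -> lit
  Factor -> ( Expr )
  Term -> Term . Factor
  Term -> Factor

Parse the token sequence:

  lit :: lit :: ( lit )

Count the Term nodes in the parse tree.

4

[Expr [Expr [Expr [Term [Factor lit]]] :: [Term [Factor lit]]] :: [Term [Factor ( [Expr [Term [Factor lit]]] )]]]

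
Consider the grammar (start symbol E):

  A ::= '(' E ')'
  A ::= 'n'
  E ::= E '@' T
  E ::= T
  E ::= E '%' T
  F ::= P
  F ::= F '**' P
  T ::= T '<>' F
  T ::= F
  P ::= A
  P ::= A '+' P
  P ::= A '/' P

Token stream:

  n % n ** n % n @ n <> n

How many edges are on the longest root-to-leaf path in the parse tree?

[E [E [E [E [T [F [P [A n]]]]] % [T [F [F [P [A n]]] ** [P [A n]]]]] % [T [F [P [A n]]]]] @ [T [T [F [P [A n]]]] <> [F [P [A n]]]]]

8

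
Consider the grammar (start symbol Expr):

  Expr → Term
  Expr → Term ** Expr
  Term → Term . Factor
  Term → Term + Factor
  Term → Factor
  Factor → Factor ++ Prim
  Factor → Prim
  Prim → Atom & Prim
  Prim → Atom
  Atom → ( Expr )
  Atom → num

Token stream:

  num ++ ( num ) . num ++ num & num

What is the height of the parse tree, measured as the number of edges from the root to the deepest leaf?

11

[Expr [Term [Term [Factor [Factor [Prim [Atom num]]] ++ [Prim [Atom ( [Expr [Term [Factor [Prim [Atom num]]]]] )]]]] . [Factor [Factor [Prim [Atom num]]] ++ [Prim [Atom num] & [Prim [Atom num]]]]]]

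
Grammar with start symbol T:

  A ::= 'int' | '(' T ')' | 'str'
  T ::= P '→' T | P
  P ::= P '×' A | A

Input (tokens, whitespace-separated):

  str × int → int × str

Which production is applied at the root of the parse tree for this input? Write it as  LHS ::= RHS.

T ::= P '→' T

[T [P [P [A str]] × [A int]] → [T [P [P [A int]] × [A str]]]]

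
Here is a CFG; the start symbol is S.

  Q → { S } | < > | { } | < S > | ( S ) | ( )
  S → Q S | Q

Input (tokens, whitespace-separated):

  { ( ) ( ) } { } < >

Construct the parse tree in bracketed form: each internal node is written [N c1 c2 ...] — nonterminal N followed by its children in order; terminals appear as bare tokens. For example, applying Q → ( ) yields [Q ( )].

S
Q S
{ S } S
{ Q S } S
{ ( ) S } S
{ ( ) Q } S
{ ( ) ( ) } S
{ ( ) ( ) } Q S
{ ( ) ( ) } { } S
{ ( ) ( ) } { } Q
{ ( ) ( ) } { } < >

[S [Q { [S [Q ( )] [S [Q ( )]]] }] [S [Q { }] [S [Q < >]]]]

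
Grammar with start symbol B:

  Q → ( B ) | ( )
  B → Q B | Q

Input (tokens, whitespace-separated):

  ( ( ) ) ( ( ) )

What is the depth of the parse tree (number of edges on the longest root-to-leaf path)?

[B [Q ( [B [Q ( )]] )] [B [Q ( [B [Q ( )]] )]]]

5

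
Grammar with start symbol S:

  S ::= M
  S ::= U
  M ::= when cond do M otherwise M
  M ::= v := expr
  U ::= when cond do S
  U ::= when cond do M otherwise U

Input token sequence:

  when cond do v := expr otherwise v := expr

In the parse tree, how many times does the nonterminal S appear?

[S [M when cond do [M v := expr] otherwise [M v := expr]]]

1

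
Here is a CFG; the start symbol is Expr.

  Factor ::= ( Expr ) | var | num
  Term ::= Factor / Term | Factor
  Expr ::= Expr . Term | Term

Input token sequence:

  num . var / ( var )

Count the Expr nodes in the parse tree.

[Expr [Expr [Term [Factor num]]] . [Term [Factor var] / [Term [Factor ( [Expr [Term [Factor var]]] )]]]]

3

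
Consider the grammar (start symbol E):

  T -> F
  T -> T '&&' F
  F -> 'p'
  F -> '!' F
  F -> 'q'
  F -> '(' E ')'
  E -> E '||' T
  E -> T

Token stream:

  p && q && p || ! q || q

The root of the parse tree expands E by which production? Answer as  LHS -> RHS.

E -> E '||' T

[E [E [E [T [T [T [F p]] && [F q]] && [F p]]] || [T [F ! [F q]]]] || [T [F q]]]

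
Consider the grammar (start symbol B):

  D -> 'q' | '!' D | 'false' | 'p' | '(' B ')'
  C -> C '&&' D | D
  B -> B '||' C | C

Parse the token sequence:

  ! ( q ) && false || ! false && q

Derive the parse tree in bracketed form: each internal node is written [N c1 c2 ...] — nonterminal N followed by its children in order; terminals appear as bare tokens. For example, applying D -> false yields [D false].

[B [B [C [C [D ! [D ( [B [C [D q]]] )]]] && [D false]]] || [C [C [D ! [D false]]] && [D q]]]

B
B || C
C || C
C && D || C
D && D || C
! D && D || C
! ( B ) && D || C
! ( C ) && D || C
! ( D ) && D || C
! ( q ) && D || C
! ( q ) && false || C
! ( q ) && false || C && D
! ( q ) && false || D && D
! ( q ) && false || ! D && D
! ( q ) && false || ! false && D
! ( q ) && false || ! false && q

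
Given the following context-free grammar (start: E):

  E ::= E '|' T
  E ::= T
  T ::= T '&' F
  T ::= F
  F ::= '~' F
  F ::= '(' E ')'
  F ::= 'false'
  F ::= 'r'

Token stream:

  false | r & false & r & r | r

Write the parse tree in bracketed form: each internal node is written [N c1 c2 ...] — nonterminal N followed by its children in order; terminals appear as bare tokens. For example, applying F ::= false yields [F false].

E
E | T
E | T | T
T | T | T
F | T | T
false | T | T
false | T & F | T
false | T & F & F | T
false | T & F & F & F | T
false | F & F & F & F | T
false | r & F & F & F | T
false | r & false & F & F | T
false | r & false & r & F | T
false | r & false & r & r | T
false | r & false & r & r | F
false | r & false & r & r | r

[E [E [E [T [F false]]] | [T [T [T [T [F r]] & [F false]] & [F r]] & [F r]]] | [T [F r]]]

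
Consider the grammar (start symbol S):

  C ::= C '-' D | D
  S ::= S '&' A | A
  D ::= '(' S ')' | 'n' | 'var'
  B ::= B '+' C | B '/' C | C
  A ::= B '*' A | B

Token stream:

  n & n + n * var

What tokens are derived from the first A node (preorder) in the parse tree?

[S [S [A [B [C [D n]]]]] & [A [B [B [C [D n]]] + [C [D n]]] * [A [B [C [D var]]]]]]

n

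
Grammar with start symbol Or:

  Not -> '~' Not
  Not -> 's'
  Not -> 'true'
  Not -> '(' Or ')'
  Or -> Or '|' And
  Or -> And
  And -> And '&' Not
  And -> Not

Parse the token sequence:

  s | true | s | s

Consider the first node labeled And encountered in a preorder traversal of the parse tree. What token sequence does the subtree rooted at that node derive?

[Or [Or [Or [Or [And [Not s]]] | [And [Not true]]] | [And [Not s]]] | [And [Not s]]]

s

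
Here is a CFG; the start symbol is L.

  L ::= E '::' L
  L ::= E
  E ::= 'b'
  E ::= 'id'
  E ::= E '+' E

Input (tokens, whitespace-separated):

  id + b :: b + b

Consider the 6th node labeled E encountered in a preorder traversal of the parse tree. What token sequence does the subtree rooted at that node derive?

[L [E [E id] + [E b]] :: [L [E [E b] + [E b]]]]

b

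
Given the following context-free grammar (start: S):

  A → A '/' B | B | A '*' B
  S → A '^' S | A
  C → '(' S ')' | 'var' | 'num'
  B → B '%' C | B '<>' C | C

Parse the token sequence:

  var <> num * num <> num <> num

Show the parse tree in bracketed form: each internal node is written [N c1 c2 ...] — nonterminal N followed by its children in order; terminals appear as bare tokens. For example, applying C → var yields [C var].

S
A
A * B
B * B
B <> C * B
C <> C * B
var <> C * B
var <> num * B
var <> num * B <> C
var <> num * B <> C <> C
var <> num * C <> C <> C
var <> num * num <> C <> C
var <> num * num <> num <> C
var <> num * num <> num <> num

[S [A [A [B [B [C var]] <> [C num]]] * [B [B [B [C num]] <> [C num]] <> [C num]]]]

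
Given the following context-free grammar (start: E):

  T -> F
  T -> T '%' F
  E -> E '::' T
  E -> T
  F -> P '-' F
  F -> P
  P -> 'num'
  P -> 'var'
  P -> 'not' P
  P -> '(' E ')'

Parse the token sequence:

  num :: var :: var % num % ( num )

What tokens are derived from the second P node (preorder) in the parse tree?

[E [E [E [T [F [P num]]]] :: [T [F [P var]]]] :: [T [T [T [F [P var]]] % [F [P num]]] % [F [P ( [E [T [F [P num]]]] )]]]]

var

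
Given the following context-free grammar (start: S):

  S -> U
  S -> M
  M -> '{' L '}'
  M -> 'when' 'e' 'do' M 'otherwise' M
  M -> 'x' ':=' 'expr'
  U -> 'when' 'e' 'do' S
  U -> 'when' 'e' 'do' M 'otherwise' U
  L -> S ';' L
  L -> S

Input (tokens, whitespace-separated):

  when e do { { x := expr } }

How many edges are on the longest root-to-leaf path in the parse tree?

[S [U when e do [S [M { [L [S [M { [L [S [M x := expr]]] }]]] }]]]]

10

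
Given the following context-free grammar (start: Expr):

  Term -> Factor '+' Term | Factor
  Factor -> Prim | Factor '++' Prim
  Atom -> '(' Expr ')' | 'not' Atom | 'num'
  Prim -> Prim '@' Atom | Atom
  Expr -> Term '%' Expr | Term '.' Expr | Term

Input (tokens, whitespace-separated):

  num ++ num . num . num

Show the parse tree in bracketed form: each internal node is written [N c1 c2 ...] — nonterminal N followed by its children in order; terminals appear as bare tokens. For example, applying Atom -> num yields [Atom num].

Expr
Term . Expr
Factor . Expr
Factor ++ Prim . Expr
Prim ++ Prim . Expr
Atom ++ Prim . Expr
num ++ Prim . Expr
num ++ Atom . Expr
num ++ num . Expr
num ++ num . Term . Expr
num ++ num . Factor . Expr
num ++ num . Prim . Expr
num ++ num . Atom . Expr
num ++ num . num . Expr
num ++ num . num . Term
num ++ num . num . Factor
num ++ num . num . Prim
num ++ num . num . Atom
num ++ num . num . num

[Expr [Term [Factor [Factor [Prim [Atom num]]] ++ [Prim [Atom num]]]] . [Expr [Term [Factor [Prim [Atom num]]]] . [Expr [Term [Factor [Prim [Atom num]]]]]]]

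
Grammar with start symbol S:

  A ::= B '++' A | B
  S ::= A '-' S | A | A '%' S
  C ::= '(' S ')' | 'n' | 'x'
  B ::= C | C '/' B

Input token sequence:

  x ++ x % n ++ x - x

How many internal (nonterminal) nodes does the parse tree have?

18

[S [A [B [C x]] ++ [A [B [C x]]]] % [S [A [B [C n]] ++ [A [B [C x]]]] - [S [A [B [C x]]]]]]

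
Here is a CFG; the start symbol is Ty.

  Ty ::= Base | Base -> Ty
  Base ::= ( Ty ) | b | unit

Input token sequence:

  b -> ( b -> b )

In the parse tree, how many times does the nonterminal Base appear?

[Ty [Base b] -> [Ty [Base ( [Ty [Base b] -> [Ty [Base b]]] )]]]

4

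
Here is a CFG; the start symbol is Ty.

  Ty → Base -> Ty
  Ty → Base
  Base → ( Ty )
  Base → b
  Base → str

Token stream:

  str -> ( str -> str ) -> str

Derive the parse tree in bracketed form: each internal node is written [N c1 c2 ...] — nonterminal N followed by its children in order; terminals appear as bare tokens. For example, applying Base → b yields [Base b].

[Ty [Base str] -> [Ty [Base ( [Ty [Base str] -> [Ty [Base str]]] )] -> [Ty [Base str]]]]

Ty
Base -> Ty
str -> Ty
str -> Base -> Ty
str -> ( Ty ) -> Ty
str -> ( Base -> Ty ) -> Ty
str -> ( str -> Ty ) -> Ty
str -> ( str -> Base ) -> Ty
str -> ( str -> str ) -> Ty
str -> ( str -> str ) -> Base
str -> ( str -> str ) -> str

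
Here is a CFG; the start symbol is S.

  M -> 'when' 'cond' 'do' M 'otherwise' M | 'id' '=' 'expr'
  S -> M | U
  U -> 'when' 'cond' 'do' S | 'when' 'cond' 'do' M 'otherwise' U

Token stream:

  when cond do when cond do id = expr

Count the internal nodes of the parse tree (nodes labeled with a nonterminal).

[S [U when cond do [S [U when cond do [S [M id = expr]]]]]]

6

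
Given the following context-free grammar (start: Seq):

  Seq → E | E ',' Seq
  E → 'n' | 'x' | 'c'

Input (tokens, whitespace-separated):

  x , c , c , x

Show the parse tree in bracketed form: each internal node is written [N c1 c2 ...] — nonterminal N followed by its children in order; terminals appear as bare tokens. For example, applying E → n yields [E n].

Seq
E , Seq
x , Seq
x , E , Seq
x , c , Seq
x , c , E , Seq
x , c , c , Seq
x , c , c , E
x , c , c , x

[Seq [E x] , [Seq [E c] , [Seq [E c] , [Seq [E x]]]]]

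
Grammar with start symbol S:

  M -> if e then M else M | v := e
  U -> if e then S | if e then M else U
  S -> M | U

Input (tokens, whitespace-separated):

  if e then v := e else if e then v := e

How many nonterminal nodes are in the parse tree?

[S [U if e then [M v := e] else [U if e then [S [M v := e]]]]]

6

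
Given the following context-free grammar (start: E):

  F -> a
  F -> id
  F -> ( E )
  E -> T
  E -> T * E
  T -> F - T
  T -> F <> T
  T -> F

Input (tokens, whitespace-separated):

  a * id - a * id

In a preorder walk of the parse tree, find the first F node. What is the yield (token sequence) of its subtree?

[E [T [F a]] * [E [T [F id] - [T [F a]]] * [E [T [F id]]]]]

a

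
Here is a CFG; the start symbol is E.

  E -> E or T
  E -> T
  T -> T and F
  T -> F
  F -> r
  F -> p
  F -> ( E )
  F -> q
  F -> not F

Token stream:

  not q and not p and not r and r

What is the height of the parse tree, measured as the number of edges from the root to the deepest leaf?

7

[E [T [T [T [T [F not [F q]]] and [F not [F p]]] and [F not [F r]]] and [F r]]]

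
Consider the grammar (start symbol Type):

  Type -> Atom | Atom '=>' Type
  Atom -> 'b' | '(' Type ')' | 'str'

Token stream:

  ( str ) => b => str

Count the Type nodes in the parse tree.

[Type [Atom ( [Type [Atom str]] )] => [Type [Atom b] => [Type [Atom str]]]]

4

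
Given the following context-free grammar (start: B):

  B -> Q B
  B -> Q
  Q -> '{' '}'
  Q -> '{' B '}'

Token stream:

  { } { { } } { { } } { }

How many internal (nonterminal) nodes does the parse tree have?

12

[B [Q { }] [B [Q { [B [Q { }]] }] [B [Q { [B [Q { }]] }] [B [Q { }]]]]]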